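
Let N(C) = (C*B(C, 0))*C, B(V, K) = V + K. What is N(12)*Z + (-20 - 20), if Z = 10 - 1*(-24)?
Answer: 58712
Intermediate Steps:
B(V, K) = K + V
Z = 34 (Z = 10 + 24 = 34)
N(C) = C³ (N(C) = (C*(0 + C))*C = (C*C)*C = C²*C = C³)
N(12)*Z + (-20 - 20) = 12³*34 + (-20 - 20) = 1728*34 - 40 = 58752 - 40 = 58712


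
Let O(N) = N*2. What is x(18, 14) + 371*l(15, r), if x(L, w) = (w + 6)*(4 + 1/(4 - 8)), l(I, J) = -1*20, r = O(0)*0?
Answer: -7345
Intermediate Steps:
O(N) = 2*N
r = 0 (r = (2*0)*0 = 0*0 = 0)
l(I, J) = -20
x(L, w) = 45/2 + 15*w/4 (x(L, w) = (6 + w)*(4 + 1/(-4)) = (6 + w)*(4 - 1/4) = (6 + w)*(15/4) = 45/2 + 15*w/4)
x(18, 14) + 371*l(15, r) = (45/2 + (15/4)*14) + 371*(-20) = (45/2 + 105/2) - 7420 = 75 - 7420 = -7345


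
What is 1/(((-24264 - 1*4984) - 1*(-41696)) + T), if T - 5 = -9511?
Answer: 1/2942 ≈ 0.00033990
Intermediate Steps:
T = -9506 (T = 5 - 9511 = -9506)
1/(((-24264 - 1*4984) - 1*(-41696)) + T) = 1/(((-24264 - 1*4984) - 1*(-41696)) - 9506) = 1/(((-24264 - 4984) + 41696) - 9506) = 1/((-29248 + 41696) - 9506) = 1/(12448 - 9506) = 1/2942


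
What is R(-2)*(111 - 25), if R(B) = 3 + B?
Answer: 86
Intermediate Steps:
R(-2)*(111 - 25) = (3 - 2)*(111 - 25) = 1*86 = 86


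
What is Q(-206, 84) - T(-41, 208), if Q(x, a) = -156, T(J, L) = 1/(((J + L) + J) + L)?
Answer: -52105/334 ≈ -156.00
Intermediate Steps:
T(J, L) = 1/(2*J + 2*L) (T(J, L) = 1/((L + 2*J) + L) = 1/(2*J + 2*L))
Q(-206, 84) - T(-41, 208) = -156 - 1/(2*(-41 + 208)) = -156 - 1/(2*167) = -156 - 1*1/334 = -156 - 1/334 = -52105/334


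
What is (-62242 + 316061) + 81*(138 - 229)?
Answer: 246448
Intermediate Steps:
(-62242 + 316061) + 81*(138 - 229) = 253819 + 81*(-91) = 253819 - 7371 = 246448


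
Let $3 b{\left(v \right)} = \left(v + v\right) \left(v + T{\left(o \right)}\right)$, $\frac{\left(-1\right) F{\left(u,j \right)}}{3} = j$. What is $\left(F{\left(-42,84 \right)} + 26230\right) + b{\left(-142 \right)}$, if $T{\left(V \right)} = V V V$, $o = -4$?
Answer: $\frac{136438}{3} \approx 45479.0$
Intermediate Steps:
$F{\left(u,j \right)} = - 3 j$
$T{\left(V \right)} = V^{3}$ ($T{\left(V \right)} = V^{2} V = V^{3}$)
$b{\left(v \right)} = \frac{2 v \left(-64 + v\right)}{3}$ ($b{\left(v \right)} = \frac{\left(v + v\right) \left(v + \left(-4\right)^{3}\right)}{3} = \frac{2 v \left(v - 64\right)}{3} = \frac{2 v \left(-64 + v\right)}{3}$)
$\left(F{\left(-42,84 \right)} + 26230\right) + b{\left(-142 \right)} = \left(\left(-3\right) 84 + 26230\right) + \frac{2}{3} \left(-142\right) \left(-64 - 142\right) = \left(-252 + 26230\right) + \frac{2}{3} \left(-142\right) \left(-206\right) = 25978 + \frac{58504}{3} = \frac{136438}{3}$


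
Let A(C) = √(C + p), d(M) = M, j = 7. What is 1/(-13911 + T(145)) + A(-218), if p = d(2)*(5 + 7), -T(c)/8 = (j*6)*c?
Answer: -1/62631 + I*√194 ≈ -1.5967e-5 + 13.928*I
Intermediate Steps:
T(c) = -336*c (T(c) = -8*7*6*c = -336*c)
p = 24 (p = 2*(5 + 7) = 2*12 = 24)
A(C) = √(24 + C) (A(C) = √(C + 24) = √(24 + C))
1/(-13911 + T(145)) + A(-218) = 1/(-13911 - 336*145) + √(24 - 218) = 1/(-13911 - 48720) + √(-194) = 1/(-62631) + I*√194 = -1/62631 + I*√194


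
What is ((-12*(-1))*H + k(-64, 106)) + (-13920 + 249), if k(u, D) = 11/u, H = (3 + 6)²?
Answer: -812747/64 ≈ -12699.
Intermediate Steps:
H = 81 (H = 9² = 81)
((-12*(-1))*H + k(-64, 106)) + (-13920 + 249) = (-12*(-1)*81 + 11/(-64)) + (-13920 + 249) = (12*81 + 11*(-1/64)) - 13671 = (972 - 11/64) - 13671 = 62197/64 - 13671 = -812747/64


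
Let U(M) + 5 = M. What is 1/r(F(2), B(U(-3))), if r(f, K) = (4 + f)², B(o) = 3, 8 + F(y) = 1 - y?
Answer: 1/25 ≈ 0.040000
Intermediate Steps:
U(M) = -5 + M
F(y) = -7 - y (F(y) = -8 + (1 - y) = -7 - y)
1/r(F(2), B(U(-3))) = 1/((4 + (-7 - 1*2))²) = 1/((4 + (-7 - 2))²) = 1/((4 - 9)²) = 1/((-5)²) = 1/25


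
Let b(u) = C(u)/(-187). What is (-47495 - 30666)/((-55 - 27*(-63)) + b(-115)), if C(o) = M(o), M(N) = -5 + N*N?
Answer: -14616107/294582 ≈ -49.616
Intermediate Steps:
M(N) = -5 + N²
C(o) = -5 + o²
b(u) = 5/187 - u²/187 (b(u) = (-5 + u²)/(-187) = (-5 + u²)*(-1/187) = 5/187 - u²/187)
(-47495 - 30666)/((-55 - 27*(-63)) + b(-115)) = (-47495 - 30666)/((-55 - 27*(-63)) + (5/187 - 1/187*(-115)²)) = -78161/((-55 + 1701) + (5/187 - 1/187*13225)) = -78161/(1646 + (5/187 - 13225/187)) = -78161/(1646 - 13220/187) = -78161/294582/187 = -78161*187/294582 = -14616107/294582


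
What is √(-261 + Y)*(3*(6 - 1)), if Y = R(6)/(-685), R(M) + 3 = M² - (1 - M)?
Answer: 3*I*√122493755/137 ≈ 242.36*I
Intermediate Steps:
R(M) = -4 + M + M² (R(M) = -3 + (M² - (1 - M)) = -3 + (M² + (-1 + M)) = -3 + (-1 + M + M²) = -4 + M + M²)
Y = -38/685 (Y = (-4 + 6 + 6²)/(-685) = (-4 + 6 + 36)*(-1/685) = 38*(-1/685) = -38/685 ≈ -0.055474)
√(-261 + Y)*(3*(6 - 1)) = √(-261 - 38/685)*(3*(6 - 1)) = √(-178823/685)*(3*5) = (I*√122493755/685)*15 = 3*I*√122493755/137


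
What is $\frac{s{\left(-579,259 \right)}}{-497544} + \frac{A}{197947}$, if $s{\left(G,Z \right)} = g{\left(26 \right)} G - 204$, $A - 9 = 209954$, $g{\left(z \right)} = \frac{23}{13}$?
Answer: $\frac{453738938993}{426778482728} \approx 1.0632$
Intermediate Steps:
$g{\left(z \right)} = \frac{23}{13}$ ($g{\left(z \right)} = 23 \cdot \frac{1}{13} = \frac{23}{13}$)
$A = 209963$ ($A = 9 + 209954 = 209963$)
$s{\left(G,Z \right)} = -204 + \frac{23 G}{13}$ ($s{\left(G,Z \right)} = \frac{23 G}{13} - 204 = -204 + \frac{23 G}{13}$)
$\frac{s{\left(-579,259 \right)}}{-497544} + \frac{A}{197947} = \frac{-204 + \frac{23}{13} \left(-579\right)}{-497544} + \frac{209963}{197947} = \left(-204 - \frac{13317}{13}\right) \left(- \frac{1}{497544}\right) + 209963 \cdot \frac{1}{197947} = \left(- \frac{15969}{13}\right) \left(- \frac{1}{497544}\right) + \frac{209963}{197947} = \frac{5323}{2156024} + \frac{209963}{197947} = \frac{453738938993}{426778482728}$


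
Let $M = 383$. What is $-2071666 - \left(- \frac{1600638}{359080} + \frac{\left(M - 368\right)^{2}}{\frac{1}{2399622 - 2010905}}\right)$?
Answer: $- \frac{16074752403821}{179540} \approx -8.9533 \cdot 10^{7}$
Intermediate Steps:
$-2071666 - \left(- \frac{1600638}{359080} + \frac{\left(M - 368\right)^{2}}{\frac{1}{2399622 - 2010905}}\right) = -2071666 - \left(- \frac{1600638}{359080} + \frac{\left(383 - 368\right)^{2}}{\frac{1}{2399622 - 2010905}}\right) = -2071666 - \left(\left(-1600638\right) \frac{1}{359080} + \frac{15^{2}}{\frac{1}{388717}}\right) = -2071666 - \left(- \frac{800319}{179540} + 225 \frac{1}{\frac{1}{388717}}\right) = -2071666 - \left(- \frac{800319}{179540} + 225 \cdot 388717\right) = -2071666 - \left(- \frac{800319}{179540} + 87461325\right) = -2071666 - \frac{15702805490181}{179540} = - \frac{16074752403821}{179540}$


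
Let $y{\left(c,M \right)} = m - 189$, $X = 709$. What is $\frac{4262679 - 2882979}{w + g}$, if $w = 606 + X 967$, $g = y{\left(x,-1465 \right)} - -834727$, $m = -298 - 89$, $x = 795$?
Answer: $\frac{68985}{76018} \approx 0.90748$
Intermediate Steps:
$m = -387$
$y{\left(c,M \right)} = -576$ ($y{\left(c,M \right)} = -387 - 189 = -576$)
$g = 834151$ ($g = -576 - -834727 = -576 + 834727 = 834151$)
$w = 686209$ ($w = 606 + 709 \cdot 967 = 606 + 685603 = 686209$)
$\frac{4262679 - 2882979}{w + g} = \frac{4262679 - 2882979}{686209 + 834151} = \frac{1379700}{1520360} = 1379700 \cdot \frac{1}{1520360} = \frac{68985}{76018}$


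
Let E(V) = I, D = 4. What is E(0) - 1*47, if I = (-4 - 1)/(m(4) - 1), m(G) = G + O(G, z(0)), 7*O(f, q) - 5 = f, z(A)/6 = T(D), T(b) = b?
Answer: -289/6 ≈ -48.167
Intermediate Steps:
z(A) = 24 (z(A) = 6*4 = 24)
O(f, q) = 5/7 + f/7
m(G) = 5/7 + 8*G/7 (m(G) = G + (5/7 + G/7) = 5/7 + 8*G/7)
I = -7/6 (I = (-4 - 1)/((5/7 + (8/7)*4) - 1) = -5/((5/7 + 32/7) - 1) = -5/(37/7 - 1) = -5/30/7 = -5*7/30 = -7/6 ≈ -1.1667)
E(V) = -7/6
E(0) - 1*47 = -7/6 - 1*47 = -7/6 - 47 = -289/6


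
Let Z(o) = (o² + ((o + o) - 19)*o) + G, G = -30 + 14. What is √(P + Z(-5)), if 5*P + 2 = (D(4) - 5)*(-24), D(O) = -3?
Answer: 8*√3 ≈ 13.856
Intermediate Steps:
G = -16
P = 38 (P = -⅖ + ((-3 - 5)*(-24))/5 = -⅖ + (-8*(-24))/5 = -⅖ + (⅕)*192 = -⅖ + 192/5 = 38)
Z(o) = -16 + o² + o*(-19 + 2*o) (Z(o) = (o² + ((o + o) - 19)*o) - 16 = (o² + (2*o - 19)*o) - 16 = (o² + (-19 + 2*o)*o) - 16 = (o² + o*(-19 + 2*o)) - 16 = -16 + o² + o*(-19 + 2*o))
√(P + Z(-5)) = √(38 + (-16 - 19*(-5) + 3*(-5)²)) = √(38 + (-16 + 95 + 3*25)) = √(38 + (-16 + 95 + 75)) = √(38 + 154) = √192 = 8*√3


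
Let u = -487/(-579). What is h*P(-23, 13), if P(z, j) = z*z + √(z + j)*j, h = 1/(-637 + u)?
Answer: -306291/368336 - 7527*I*√10/368336 ≈ -0.83155 - 0.064622*I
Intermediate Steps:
u = 487/579 (u = -487*(-1/579) = 487/579 ≈ 0.84111)
h = -579/368336 (h = 1/(-637 + 487/579) = 1/(-368336/579) = -579/368336 ≈ -0.0015719)
P(z, j) = z² + j*√(j + z) (P(z, j) = z² + √(j + z)*j = z² + j*√(j + z))
h*P(-23, 13) = -579*((-23)² + 13*√(13 - 23))/368336 = -579*(529 + 13*√(-10))/368336 = -579*(529 + 13*(I*√10))/368336 = -579*(529 + 13*I*√10)/368336 = -306291/368336 - 7527*I*√10/368336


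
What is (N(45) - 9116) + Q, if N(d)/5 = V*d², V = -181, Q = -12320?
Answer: -1854061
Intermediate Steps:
N(d) = -905*d² (N(d) = 5*(-181*d²) = -905*d²)
(N(45) - 9116) + Q = (-905*45² - 9116) - 12320 = (-905*2025 - 9116) - 12320 = (-1832625 - 9116) - 12320 = -1841741 - 12320 = -1854061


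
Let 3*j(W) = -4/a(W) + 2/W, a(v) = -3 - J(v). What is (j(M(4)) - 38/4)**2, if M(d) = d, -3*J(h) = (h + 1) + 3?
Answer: 256/9 ≈ 28.444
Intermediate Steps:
J(h) = -4/3 - h/3 (J(h) = -((h + 1) + 3)/3 = -((1 + h) + 3)/3 = -(4 + h)/3 = -4/3 - h/3)
a(v) = -5/3 + v/3 (a(v) = -3 - (-4/3 - v/3) = -3 + (4/3 + v/3) = -5/3 + v/3)
j(W) = -4/(3*(-5/3 + W/3)) + 2/(3*W) (j(W) = (-4/(-5/3 + W/3) + 2/W)/3 = -4/(3*(-5/3 + W/3)) + 2/(3*W))
(j(M(4)) - 38/4)**2 = ((10/3)*(-1 - 1*4)/(4*(-5 + 4)) - 38/4)**2 = ((10/3)*(1/4)*(-1 - 4)/(-1) - 38*1/4)**2 = ((10/3)*(1/4)*(-1)*(-5) - 19/2)**2 = (25/6 - 19/2)**2 = (-16/3)**2 = 256/9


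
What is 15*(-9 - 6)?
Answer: -225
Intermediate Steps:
15*(-9 - 6) = 15*(-15) = -225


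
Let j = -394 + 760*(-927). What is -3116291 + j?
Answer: -3821205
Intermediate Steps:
j = -704914 (j = -394 - 704520 = -704914)
-3116291 + j = -3116291 - 704914 = -3821205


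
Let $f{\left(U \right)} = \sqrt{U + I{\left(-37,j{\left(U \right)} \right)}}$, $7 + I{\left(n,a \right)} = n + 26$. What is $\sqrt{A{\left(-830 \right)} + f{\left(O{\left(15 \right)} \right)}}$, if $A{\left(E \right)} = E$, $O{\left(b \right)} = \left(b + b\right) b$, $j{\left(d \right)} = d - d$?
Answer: $\sqrt{-830 + 12 \sqrt{3}} \approx 28.447 i$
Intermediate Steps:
$j{\left(d \right)} = 0$
$O{\left(b \right)} = 2 b^{2}$ ($O{\left(b \right)} = 2 b b = 2 b^{2}$)
$I{\left(n,a \right)} = 19 + n$ ($I{\left(n,a \right)} = -7 + \left(n + 26\right) = -7 + \left(26 + n\right) = 19 + n$)
$f{\left(U \right)} = \sqrt{-18 + U}$ ($f{\left(U \right)} = \sqrt{U + \left(19 - 37\right)} = \sqrt{U - 18} = \sqrt{-18 + U}$)
$\sqrt{A{\left(-830 \right)} + f{\left(O{\left(15 \right)} \right)}} = \sqrt{-830 + \sqrt{-18 + 2 \cdot 15^{2}}} = \sqrt{-830 + \sqrt{-18 + 2 \cdot 225}} = \sqrt{-830 + \sqrt{-18 + 450}} = \sqrt{-830 + \sqrt{432}} = \sqrt{-830 + 12 \sqrt{3}}$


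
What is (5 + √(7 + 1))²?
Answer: 33 + 20*√2 ≈ 61.284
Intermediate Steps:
(5 + √(7 + 1))² = (5 + √8)² = (5 + 2*√2)²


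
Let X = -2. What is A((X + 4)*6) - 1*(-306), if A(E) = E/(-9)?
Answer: 914/3 ≈ 304.67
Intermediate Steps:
A(E) = -E/9 (A(E) = E*(-⅑) = -E/9)
A((X + 4)*6) - 1*(-306) = -(-2 + 4)*6/9 - 1*(-306) = -2*6/9 + 306 = -⅑*12 + 306 = -4/3 + 306 = 914/3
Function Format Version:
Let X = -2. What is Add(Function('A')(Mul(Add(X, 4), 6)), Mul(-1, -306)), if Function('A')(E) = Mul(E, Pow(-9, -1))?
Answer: Rational(914, 3) ≈ 304.67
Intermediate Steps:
Function('A')(E) = Mul(Rational(-1, 9), E) (Function('A')(E) = Mul(E, Rational(-1, 9)) = Mul(Rational(-1, 9), E))
Add(Function('A')(Mul(Add(X, 4), 6)), Mul(-1, -306)) = Add(Mul(Rational(-1, 9), Mul(Add(-2, 4), 6)), Mul(-1, -306)) = Add(Mul(Rational(-1, 9), Mul(2, 6)), 306) = Add(Mul(Rational(-1, 9), 12), 306) = Add(Rational(-4, 3), 306) = Rational(914, 3)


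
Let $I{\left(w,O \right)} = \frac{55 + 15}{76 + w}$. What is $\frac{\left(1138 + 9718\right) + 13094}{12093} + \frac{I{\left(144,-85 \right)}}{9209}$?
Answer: $\frac{4852306751}{2450017614} \approx 1.9805$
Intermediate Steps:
$I{\left(w,O \right)} = \frac{70}{76 + w}$
$\frac{\left(1138 + 9718\right) + 13094}{12093} + \frac{I{\left(144,-85 \right)}}{9209} = \frac{\left(1138 + 9718\right) + 13094}{12093} + \frac{70 \frac{1}{76 + 144}}{9209} = \left(10856 + 13094\right) \frac{1}{12093} + \frac{70}{220} \cdot \frac{1}{9209} = 23950 \cdot \frac{1}{12093} + 70 \cdot \frac{1}{220} \cdot \frac{1}{9209} = \frac{23950}{12093} + \frac{7}{22} \cdot \frac{1}{9209} = \frac{23950}{12093} + \frac{7}{202598} = \frac{4852306751}{2450017614}$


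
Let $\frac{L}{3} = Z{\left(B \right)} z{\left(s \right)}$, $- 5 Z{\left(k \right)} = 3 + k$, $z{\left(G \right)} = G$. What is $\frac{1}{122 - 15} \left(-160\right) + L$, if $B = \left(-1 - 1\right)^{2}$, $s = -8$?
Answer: $\frac{17176}{535} \approx 32.105$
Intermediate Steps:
$B = 4$ ($B = \left(-2\right)^{2} = 4$)
$Z{\left(k \right)} = - \frac{3}{5} - \frac{k}{5}$ ($Z{\left(k \right)} = - \frac{3 + k}{5} = - \frac{3}{5} - \frac{k}{5}$)
$L = \frac{168}{5}$ ($L = 3 \left(- \frac{3}{5} - \frac{4}{5}\right) \left(-8\right) = 3 \left(\left(- \frac{7}{5}\right) \left(-8\right)\right) = 3 \cdot \frac{56}{5} = \frac{168}{5} \approx 33.6$)
$\frac{1}{122 - 15} \left(-160\right) + L = \frac{1}{122 - 15} \left(-160\right) + \frac{168}{5} = \frac{1}{107} \left(-160\right) + \frac{168}{5} = - \frac{160}{107} + \frac{168}{5} = \frac{17176}{535}$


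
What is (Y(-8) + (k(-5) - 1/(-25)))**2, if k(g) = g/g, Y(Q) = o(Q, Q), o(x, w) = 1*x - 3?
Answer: 62001/625 ≈ 99.202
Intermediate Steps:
o(x, w) = -3 + x (o(x, w) = x - 3 = -3 + x)
Y(Q) = -3 + Q
k(g) = 1
(Y(-8) + (k(-5) - 1/(-25)))**2 = ((-3 - 8) + (1 - 1/(-25)))**2 = (-11 + (1 - 1*(-1/25)))**2 = (-11 + (1 + 1/25))**2 = (-11 + 26/25)**2 = (-249/25)**2 = 62001/625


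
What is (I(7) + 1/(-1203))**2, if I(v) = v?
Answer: 70896400/1447209 ≈ 48.988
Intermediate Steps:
(I(7) + 1/(-1203))**2 = (7 + 1/(-1203))**2 = (7 - 1/1203)**2 = (8420/1203)**2 = 70896400/1447209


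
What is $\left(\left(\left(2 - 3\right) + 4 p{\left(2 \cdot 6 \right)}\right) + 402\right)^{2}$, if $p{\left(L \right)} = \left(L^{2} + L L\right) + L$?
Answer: $2563201$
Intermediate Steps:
$p{\left(L \right)} = L + 2 L^{2}$ ($p{\left(L \right)} = \left(L^{2} + L^{2}\right) + L = 2 L^{2} + L = L + 2 L^{2}$)
$\left(\left(\left(2 - 3\right) + 4 p{\left(2 \cdot 6 \right)}\right) + 402\right)^{2} = \left(\left(\left(2 - 3\right) + 4 \cdot 2 \cdot 6 \left(1 + 2 \cdot 2 \cdot 6\right)\right) + 402\right)^{2} = \left(\left(\left(2 - 3\right) + 4 \cdot 12 \left(1 + 2 \cdot 12\right)\right) + 402\right)^{2} = \left(\left(-1 + 4 \cdot 12 \left(1 + 24\right)\right) + 402\right)^{2} = \left(\left(-1 + 4 \cdot 12 \cdot 25\right) + 402\right)^{2} = \left(\left(-1 + 4 \cdot 300\right) + 402\right)^{2} = \left(\left(-1 + 1200\right) + 402\right)^{2} = \left(1199 + 402\right)^{2} = 1601^{2} = 2563201$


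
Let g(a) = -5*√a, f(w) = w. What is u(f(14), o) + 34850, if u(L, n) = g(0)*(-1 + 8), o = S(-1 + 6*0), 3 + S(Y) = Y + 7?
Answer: 34850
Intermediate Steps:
S(Y) = 4 + Y (S(Y) = -3 + (Y + 7) = -3 + (7 + Y) = 4 + Y)
o = 3 (o = 4 + (-1 + 6*0) = 4 + (-1 + 0) = 4 - 1 = 3)
u(L, n) = 0 (u(L, n) = (-5*√0)*(-1 + 8) = -5*0*7 = 0*7 = 0)
u(f(14), o) + 34850 = 0 + 34850 = 34850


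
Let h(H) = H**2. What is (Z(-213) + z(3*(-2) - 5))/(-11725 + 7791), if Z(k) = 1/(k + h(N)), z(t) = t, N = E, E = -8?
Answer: 820/293083 ≈ 0.0027978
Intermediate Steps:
N = -8
Z(k) = 1/(64 + k) (Z(k) = 1/(k + (-8)**2) = 1/(k + 64) = 1/(64 + k))
(Z(-213) + z(3*(-2) - 5))/(-11725 + 7791) = (1/(64 - 213) + (3*(-2) - 5))/(-11725 + 7791) = (1/(-149) + (-6 - 5))/(-3934) = (-1/149 - 11)*(-1/3934) = -1640/149*(-1/3934) = 820/293083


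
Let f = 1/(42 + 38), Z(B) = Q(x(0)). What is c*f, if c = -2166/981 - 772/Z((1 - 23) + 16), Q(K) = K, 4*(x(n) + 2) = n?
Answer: 6275/1308 ≈ 4.7974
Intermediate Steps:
x(n) = -2 + n/4
Z(B) = -2 (Z(B) = -2 + (¼)*0 = -2 + 0 = -2)
f = 1/80 ≈ 0.012500
c = 125500/327 (c = -2166/981 - 772/(-2) = -2166*1/981 - 772*(-½) = -722/327 + 386 = 125500/327 ≈ 383.79)
c*f = (125500/327)*(1/80) = 6275/1308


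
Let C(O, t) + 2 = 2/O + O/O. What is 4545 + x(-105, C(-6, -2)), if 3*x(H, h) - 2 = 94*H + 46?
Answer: 1271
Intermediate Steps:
C(O, t) = -1 + 2/O (C(O, t) = -2 + (2/O + O/O) = -2 + (2/O + 1) = -2 + (1 + 2/O) = -1 + 2/O)
x(H, h) = 16 + 94*H/3 (x(H, h) = 2/3 + (94*H + 46)/3 = 2/3 + (46 + 94*H)/3 = 2/3 + (46/3 + 94*H/3) = 16 + 94*H/3)
4545 + x(-105, C(-6, -2)) = 4545 + (16 + (94/3)*(-105)) = 4545 + (16 - 3290) = 4545 - 3274 = 1271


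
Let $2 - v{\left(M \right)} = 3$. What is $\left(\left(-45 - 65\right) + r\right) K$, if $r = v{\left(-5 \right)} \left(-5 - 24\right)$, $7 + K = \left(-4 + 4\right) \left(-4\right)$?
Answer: $567$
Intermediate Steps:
$K = -7$ ($K = -7 + \left(-4 + 4\right) \left(-4\right) = -7 + 0 \left(-4\right) = -7 + 0 = -7$)
$v{\left(M \right)} = -1$ ($v{\left(M \right)} = 2 - 3 = -1$)
$r = 29$ ($r = - (-5 - 24) = \left(-1\right) \left(-29\right) = 29$)
$\left(\left(-45 - 65\right) + r\right) K = \left(\left(-45 - 65\right) + 29\right) \left(-7\right) = \left(-110 + 29\right) \left(-7\right) = \left(-81\right) \left(-7\right) = 567$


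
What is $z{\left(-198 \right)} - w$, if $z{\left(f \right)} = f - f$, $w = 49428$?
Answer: $-49428$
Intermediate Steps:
$z{\left(f \right)} = 0$
$z{\left(-198 \right)} - w = 0 - 49428 = -49428$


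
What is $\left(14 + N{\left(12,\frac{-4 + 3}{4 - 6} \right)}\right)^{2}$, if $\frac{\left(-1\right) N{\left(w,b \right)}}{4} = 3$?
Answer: $4$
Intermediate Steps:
$N{\left(w,b \right)} = -12$ ($N{\left(w,b \right)} = \left(-4\right) 3 = -12$)
$\left(14 + N{\left(12,\frac{-4 + 3}{4 - 6} \right)}\right)^{2} = \left(14 - 12\right)^{2} = 2^{2} = 4$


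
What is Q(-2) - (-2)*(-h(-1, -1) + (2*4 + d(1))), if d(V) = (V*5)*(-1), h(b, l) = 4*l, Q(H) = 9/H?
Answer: 19/2 ≈ 9.5000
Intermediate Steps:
d(V) = -5*V (d(V) = (5*V)*(-1) = -5*V)
Q(-2) - (-2)*(-h(-1, -1) + (2*4 + d(1))) = 9/(-2) - (-2)*(-4*(-1) + (2*4 - 5*1)) = 9*(-1/2) - (-2)*(-1*(-4) + (8 - 5)) = -9/2 - (-2)*(4 + 3) = -9/2 - (-2)*7 = -9/2 - 1*(-14) = -9/2 + 14 = 19/2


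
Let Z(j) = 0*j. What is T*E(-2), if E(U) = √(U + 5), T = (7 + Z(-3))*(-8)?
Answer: -56*√3 ≈ -96.995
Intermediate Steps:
Z(j) = 0
T = -56 (T = (7 + 0)*(-8) = 7*(-8) = -56)
E(U) = √(5 + U)
T*E(-2) = -56*√(5 - 2) = -56*√3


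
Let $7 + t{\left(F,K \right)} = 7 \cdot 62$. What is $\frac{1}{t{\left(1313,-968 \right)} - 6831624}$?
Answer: $- \frac{1}{6831197} \approx -1.4639 \cdot 10^{-7}$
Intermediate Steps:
$t{\left(F,K \right)} = 427$ ($t{\left(F,K \right)} = -7 + 7 \cdot 62 = -7 + 434 = 427$)
$\frac{1}{t{\left(1313,-968 \right)} - 6831624} = \frac{1}{427 - 6831624} = \frac{1}{-6831197} = - \frac{1}{6831197}$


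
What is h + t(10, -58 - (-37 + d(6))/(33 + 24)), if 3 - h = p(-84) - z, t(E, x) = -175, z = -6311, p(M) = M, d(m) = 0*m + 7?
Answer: -6399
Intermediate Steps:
d(m) = 7 (d(m) = 0 + 7 = 7)
h = -6224 (h = 3 - (-84 - 1*(-6311)) = 3 - (-84 + 6311) = 3 - 1*6227 = 3 - 6227 = -6224)
h + t(10, -58 - (-37 + d(6))/(33 + 24)) = -6224 - 175 = -6399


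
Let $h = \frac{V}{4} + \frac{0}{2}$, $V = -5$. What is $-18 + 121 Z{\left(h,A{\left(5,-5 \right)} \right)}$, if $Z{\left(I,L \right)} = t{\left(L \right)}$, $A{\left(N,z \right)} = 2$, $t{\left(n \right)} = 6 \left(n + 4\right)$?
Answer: $4338$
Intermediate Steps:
$h = - \frac{5}{4}$ ($h = - \frac{5}{4} + \frac{0}{2} = \left(-5\right) \frac{1}{4} + 0 \cdot \frac{1}{2} = - \frac{5}{4} + 0 = - \frac{5}{4} \approx -1.25$)
$t{\left(n \right)} = 24 + 6 n$ ($t{\left(n \right)} = 6 \left(4 + n\right) = 24 + 6 n$)
$Z{\left(I,L \right)} = 24 + 6 L$
$-18 + 121 Z{\left(h,A{\left(5,-5 \right)} \right)} = -18 + 121 \left(24 + 6 \cdot 2\right) = -18 + 121 \left(24 + 12\right) = -18 + 121 \cdot 36 = -18 + 4356 = 4338$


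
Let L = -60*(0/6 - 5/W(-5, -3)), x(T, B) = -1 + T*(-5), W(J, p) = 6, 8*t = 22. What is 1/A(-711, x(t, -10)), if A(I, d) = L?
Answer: 1/50 ≈ 0.020000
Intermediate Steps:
t = 11/4 (t = (⅛)*22 = 11/4 ≈ 2.7500)
x(T, B) = -1 - 5*T
L = 50 (L = -60*(0/6 - 5/6) = -60*(0*(⅙) - 5*⅙) = -60*(0 - ⅚) = -60*(-⅚) = 50)
A(I, d) = 50
1/A(-711, x(t, -10)) = 1/50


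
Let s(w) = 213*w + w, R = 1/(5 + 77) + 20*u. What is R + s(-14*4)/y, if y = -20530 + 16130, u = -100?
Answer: -45038307/22550 ≈ -1997.3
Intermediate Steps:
y = -4400
R = -163999/82 (R = 1/(5 + 77) + 20*(-100) = 1/82 - 2000 = -163999/82 ≈ -2000.0)
s(w) = 214*w
R + s(-14*4)/y = -163999/82 + (214*(-14*4))/(-4400) = -163999/82 + (214*(-56))*(-1/4400) = -163999/82 - 11984*(-1/4400) = -163999/82 + 749/275 = -45038307/22550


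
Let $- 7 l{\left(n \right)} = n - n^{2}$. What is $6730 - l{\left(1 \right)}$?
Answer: $6730$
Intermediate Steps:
$l{\left(n \right)} = - \frac{n}{7} + \frac{n^{2}}{7}$ ($l{\left(n \right)} = - \frac{n - n^{2}}{7} = - \frac{n}{7} + \frac{n^{2}}{7}$)
$6730 - l{\left(1 \right)} = 6730 - \frac{1}{7} \cdot 1 \left(-1 + 1\right) = 6730 - \frac{1}{7} \cdot 1 \cdot 0 = 6730 - 0 = 6730 + 0 = 6730$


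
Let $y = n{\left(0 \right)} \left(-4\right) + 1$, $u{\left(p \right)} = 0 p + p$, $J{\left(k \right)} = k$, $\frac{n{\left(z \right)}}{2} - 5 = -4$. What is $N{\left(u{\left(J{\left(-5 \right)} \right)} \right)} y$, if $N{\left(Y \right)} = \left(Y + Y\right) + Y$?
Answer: $105$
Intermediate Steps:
$n{\left(z \right)} = 2$ ($n{\left(z \right)} = 10 + 2 \left(-4\right) = 10 - 8 = 2$)
$u{\left(p \right)} = p$ ($u{\left(p \right)} = 0 + p = p$)
$y = -7$ ($y = 2 \left(-4\right) + 1 = -8 + 1 = -7$)
$N{\left(Y \right)} = 3 Y$ ($N{\left(Y \right)} = 2 Y + Y = 3 Y$)
$N{\left(u{\left(J{\left(-5 \right)} \right)} \right)} y = 3 \left(-5\right) \left(-7\right) = \left(-15\right) \left(-7\right) = 105$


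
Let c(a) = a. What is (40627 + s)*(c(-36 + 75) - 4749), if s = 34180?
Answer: -352340970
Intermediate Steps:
(40627 + s)*(c(-36 + 75) - 4749) = (40627 + 34180)*((-36 + 75) - 4749) = 74807*(39 - 4749) = 74807*(-4710) = -352340970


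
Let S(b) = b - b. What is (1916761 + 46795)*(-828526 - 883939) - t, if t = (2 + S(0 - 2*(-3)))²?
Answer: -3362520925544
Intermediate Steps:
S(b) = 0
t = 4 (t = (2 + 0)² = 2² = 4)
(1916761 + 46795)*(-828526 - 883939) - t = (1916761 + 46795)*(-828526 - 883939) - 1*4 = 1963556*(-1712465) - 4 = -3362520925540 - 4 = -3362520925544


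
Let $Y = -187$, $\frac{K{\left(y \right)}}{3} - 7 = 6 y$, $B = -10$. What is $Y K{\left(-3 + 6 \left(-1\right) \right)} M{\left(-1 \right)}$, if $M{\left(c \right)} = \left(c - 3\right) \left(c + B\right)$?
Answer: $1160148$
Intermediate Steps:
$K{\left(y \right)} = 21 + 18 y$ ($K{\left(y \right)} = 21 + 3 \cdot 6 y = 21 + 18 y$)
$M{\left(c \right)} = \left(-10 + c\right) \left(-3 + c\right)$ ($M{\left(c \right)} = \left(c - 3\right) \left(c - 10\right) = \left(-3 + c\right) \left(-10 + c\right) = \left(-10 + c\right) \left(-3 + c\right)$)
$Y K{\left(-3 + 6 \left(-1\right) \right)} M{\left(-1 \right)} = - 187 \left(21 + 18 \left(-3 + 6 \left(-1\right)\right)\right) \left(30 + \left(-1\right)^{2} - -13\right) = - 187 \left(21 + 18 \left(-3 - 6\right)\right) \left(30 + 1 + 13\right) = - 187 \left(21 + 18 \left(-9\right)\right) 44 = - 187 \left(21 - 162\right) 44 = \left(-187\right) \left(-141\right) 44 = 26367 \cdot 44 = 1160148$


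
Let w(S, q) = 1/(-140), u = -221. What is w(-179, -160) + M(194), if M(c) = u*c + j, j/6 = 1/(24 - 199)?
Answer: -30011829/700 ≈ -42874.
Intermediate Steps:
w(S, q) = -1/140
j = -6/175 (j = 6/(24 - 199) = 6/(-175) = 6*(-1/175) = -6/175 ≈ -0.034286)
M(c) = -6/175 - 221*c (M(c) = -221*c - 6/175 = -6/175 - 221*c)
w(-179, -160) + M(194) = -1/140 + (-6/175 - 221*194) = -1/140 + (-6/175 - 42874) = -1/140 - 7502956/175 = -30011829/700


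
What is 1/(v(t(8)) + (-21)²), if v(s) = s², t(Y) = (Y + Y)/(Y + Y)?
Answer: 1/442 ≈ 0.0022624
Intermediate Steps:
t(Y) = 1 (t(Y) = (2*Y)/((2*Y)) = (2*Y)*(1/(2*Y)) = 1)
1/(v(t(8)) + (-21)²) = 1/(1² + (-21)²) = 1/(1 + 441) = 1/442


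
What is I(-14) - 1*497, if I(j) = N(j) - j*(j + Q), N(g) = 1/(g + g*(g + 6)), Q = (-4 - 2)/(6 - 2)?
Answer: -69971/98 ≈ -713.99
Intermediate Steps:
Q = -3/2 (Q = -6/4 = -6*¼ = -3/2 ≈ -1.5000)
N(g) = 1/(g + g*(6 + g))
I(j) = 1/(j*(7 + j)) - j*(-3/2 + j) (I(j) = 1/(j*(7 + j)) - j*(j - 3/2) = 1/(j*(7 + j)) - j*(-3/2 + j))
I(-14) - 1*497 = (½)*(2 + (-14)²*(3 - 2*(-14))*(7 - 14))/(-14*(7 - 14)) - 1*497 = (½)*(-1/14)*(2 + 196*(3 + 28)*(-7))/(-7) - 497 = (½)*(-1/14)*(-⅐)*(2 + 196*31*(-7)) - 497 = (½)*(-1/14)*(-⅐)*(2 - 42532) - 497 = (½)*(-1/14)*(-⅐)*(-42530) - 497 = -21265/98 - 497 = -69971/98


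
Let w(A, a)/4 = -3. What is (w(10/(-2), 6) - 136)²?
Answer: 21904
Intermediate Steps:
w(A, a) = -12 (w(A, a) = 4*(-3) = -12)
(w(10/(-2), 6) - 136)² = (-12 - 136)² = (-148)² = 21904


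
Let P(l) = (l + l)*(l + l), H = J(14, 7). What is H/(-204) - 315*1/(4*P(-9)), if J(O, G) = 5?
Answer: -655/2448 ≈ -0.26757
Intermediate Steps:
H = 5
P(l) = 4*l² (P(l) = (2*l)*(2*l) = 4*l²)
H/(-204) - 315*1/(4*P(-9)) = 5/(-204) - 315/(4*(4*(-9)²)) = 5*(-1/204) - 315/(4*(4*81)) = -5/204 - 315/(4*324) = -5/204 - 315/1296 = -5/204 - 315*1/1296 = -5/204 - 35/144 = -655/2448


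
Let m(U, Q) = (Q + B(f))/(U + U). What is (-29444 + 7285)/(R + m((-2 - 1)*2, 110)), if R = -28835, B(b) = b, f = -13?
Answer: 265908/346117 ≈ 0.76826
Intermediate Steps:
m(U, Q) = (-13 + Q)/(2*U) (m(U, Q) = (Q - 13)/(U + U) = (-13 + Q)/((2*U)) = (-13 + Q)*(1/(2*U)) = (-13 + Q)/(2*U))
(-29444 + 7285)/(R + m((-2 - 1)*2, 110)) = (-29444 + 7285)/(-28835 + (-13 + 110)/(2*(((-2 - 1)*2)))) = -22159/(-28835 + (½)*97/(-3*2)) = -22159/(-28835 + (½)*97/(-6)) = -22159/(-28835 + (½)*(-⅙)*97) = -22159/(-28835 - 97/12) = -22159/(-346117/12) = -22159*(-12/346117) = 265908/346117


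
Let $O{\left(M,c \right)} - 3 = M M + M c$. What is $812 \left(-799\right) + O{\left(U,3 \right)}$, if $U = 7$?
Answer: $-648715$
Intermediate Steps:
$O{\left(M,c \right)} = 3 + M^{2} + M c$ ($O{\left(M,c \right)} = 3 + \left(M M + M c\right) = 3 + \left(M^{2} + M c\right) = 3 + M^{2} + M c$)
$812 \left(-799\right) + O{\left(U,3 \right)} = 812 \left(-799\right) + \left(3 + 7^{2} + 7 \cdot 3\right) = -648788 + \left(3 + 49 + 21\right) = -648788 + 73 = -648715$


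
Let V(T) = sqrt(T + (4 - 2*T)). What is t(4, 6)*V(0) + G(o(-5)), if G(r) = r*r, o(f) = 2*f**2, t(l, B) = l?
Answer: 2508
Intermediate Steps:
V(T) = sqrt(4 - T)
G(r) = r**2
t(4, 6)*V(0) + G(o(-5)) = 4*sqrt(4 - 1*0) + (2*(-5)**2)**2 = 4*sqrt(4 + 0) + (2*25)**2 = 4*sqrt(4) + 50**2 = 4*2 + 2500 = 8 + 2500 = 2508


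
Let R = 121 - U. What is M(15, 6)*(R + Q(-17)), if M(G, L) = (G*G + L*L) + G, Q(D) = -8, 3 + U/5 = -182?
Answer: 286488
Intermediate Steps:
U = -925 (U = -15 + 5*(-182) = -15 - 910 = -925)
R = 1046 (R = 121 - 1*(-925) = 121 + 925 = 1046)
M(G, L) = G + G² + L² (M(G, L) = (G² + L²) + G = G + G² + L²)
M(15, 6)*(R + Q(-17)) = (15 + 15² + 6²)*(1046 - 8) = (15 + 225 + 36)*1038 = 276*1038 = 286488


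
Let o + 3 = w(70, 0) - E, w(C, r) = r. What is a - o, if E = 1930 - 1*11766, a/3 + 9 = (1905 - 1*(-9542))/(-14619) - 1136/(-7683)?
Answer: -123074144619/12479753 ≈ -9861.9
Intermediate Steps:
a = -360733370/12479753 (a = -27 + 3*((1905 - 1*(-9542))/(-14619) - 1136/(-7683)) = -27 + 3*((1905 + 9542)*(-1/14619) - 1136*(-1/7683)) = -27 + 3*(11447*(-1/14619) + 1136/7683) = -27 + 3*(-11447/14619 + 1136/7683) = -27 + 3*(-23780039/37439259) = -27 - 23780039/12479753 = -360733370/12479753 ≈ -28.905)
E = -9836 (E = 1930 - 11766 = -9836)
o = 9833 (o = -3 + (0 - 1*(-9836)) = -3 + (0 + 9836) = -3 + 9836 = 9833)
a - o = -360733370/12479753 - 1*9833 = -360733370/12479753 - 9833 = -123074144619/12479753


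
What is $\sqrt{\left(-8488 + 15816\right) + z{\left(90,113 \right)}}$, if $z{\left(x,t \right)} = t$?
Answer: $\sqrt{7441} \approx 86.261$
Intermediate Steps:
$\sqrt{\left(-8488 + 15816\right) + z{\left(90,113 \right)}} = \sqrt{\left(-8488 + 15816\right) + 113} = \sqrt{7328 + 113} = \sqrt{7441}$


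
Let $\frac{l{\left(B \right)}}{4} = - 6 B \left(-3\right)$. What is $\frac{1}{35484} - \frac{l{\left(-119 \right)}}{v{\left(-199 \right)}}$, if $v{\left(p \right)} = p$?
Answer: $- \frac{304026713}{7061316} \approx -43.055$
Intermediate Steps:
$l{\left(B \right)} = 72 B$ ($l{\left(B \right)} = 4 - 6 B \left(-3\right) = 4 \cdot 18 B = 72 B$)
$\frac{1}{35484} - \frac{l{\left(-119 \right)}}{v{\left(-199 \right)}} = \frac{1}{35484} - \frac{72 \left(-119\right)}{-199} = \frac{1}{35484} - \left(-8568\right) \left(- \frac{1}{199}\right) = \frac{1}{35484} - \frac{8568}{199} = - \frac{304026713}{7061316}$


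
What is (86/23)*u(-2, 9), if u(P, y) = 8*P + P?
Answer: -1548/23 ≈ -67.304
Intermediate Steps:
u(P, y) = 9*P
(86/23)*u(-2, 9) = (86/23)*(9*(-2)) = (86*(1/23))*(-18) = (86/23)*(-18) = -1548/23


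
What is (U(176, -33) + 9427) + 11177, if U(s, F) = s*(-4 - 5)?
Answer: 19020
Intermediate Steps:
U(s, F) = -9*s (U(s, F) = s*(-9) = -9*s)
(U(176, -33) + 9427) + 11177 = (-9*176 + 9427) + 11177 = (-1584 + 9427) + 11177 = 7843 + 11177 = 19020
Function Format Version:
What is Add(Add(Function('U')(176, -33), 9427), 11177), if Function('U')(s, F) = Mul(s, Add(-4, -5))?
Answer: 19020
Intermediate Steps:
Function('U')(s, F) = Mul(-9, s) (Function('U')(s, F) = Mul(s, -9) = Mul(-9, s))
Add(Add(Function('U')(176, -33), 9427), 11177) = Add(Add(Mul(-9, 176), 9427), 11177) = Add(Add(-1584, 9427), 11177) = Add(7843, 11177) = 19020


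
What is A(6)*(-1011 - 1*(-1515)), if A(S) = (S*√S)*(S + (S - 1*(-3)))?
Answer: 45360*√6 ≈ 1.1111e+5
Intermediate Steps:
A(S) = S^(3/2)*(3 + 2*S) (A(S) = S^(3/2)*(S + (S + 3)) = S^(3/2)*(S + (3 + S)) = S^(3/2)*(3 + 2*S))
A(6)*(-1011 - 1*(-1515)) = (6^(3/2)*(3 + 2*6))*(-1011 - 1*(-1515)) = ((6*√6)*(3 + 12))*(-1011 + 1515) = ((6*√6)*15)*504 = (90*√6)*504 = 45360*√6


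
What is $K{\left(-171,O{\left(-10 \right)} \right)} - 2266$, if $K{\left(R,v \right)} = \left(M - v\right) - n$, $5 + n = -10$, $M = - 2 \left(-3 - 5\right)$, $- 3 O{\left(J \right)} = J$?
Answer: $- \frac{6715}{3} \approx -2238.3$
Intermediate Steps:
$O{\left(J \right)} = - \frac{J}{3}$
$M = 16$ ($M = \left(-2\right) \left(-8\right) = 16$)
$n = -15$ ($n = -5 - 10 = -15$)
$K{\left(R,v \right)} = 31 - v$ ($K{\left(R,v \right)} = \left(16 - v\right) - -15 = \left(16 - v\right) + 15 = 31 - v$)
$K{\left(-171,O{\left(-10 \right)} \right)} - 2266 = \left(31 - \left(- \frac{1}{3}\right) \left(-10\right)\right) - 2266 = \left(31 - \frac{10}{3}\right) - 2266 = \frac{83}{3} - 2266 = - \frac{6715}{3}$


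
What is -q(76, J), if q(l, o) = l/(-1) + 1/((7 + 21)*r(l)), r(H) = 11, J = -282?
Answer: 23407/308 ≈ 75.997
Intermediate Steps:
q(l, o) = 1/308 - l (q(l, o) = l/(-1) + 1/((7 + 21)*11) = l*(-1) + (1/11)/28 = -l + (1/28)*(1/11) = -l + 1/308 = 1/308 - l)
-q(76, J) = -(1/308 - 1*76) = -(1/308 - 76) = -1*(-23407/308) = 23407/308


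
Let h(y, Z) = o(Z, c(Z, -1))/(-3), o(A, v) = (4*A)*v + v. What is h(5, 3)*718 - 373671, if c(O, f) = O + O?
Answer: -392339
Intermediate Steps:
c(O, f) = 2*O
o(A, v) = v + 4*A*v (o(A, v) = 4*A*v + v = v + 4*A*v)
h(y, Z) = -2*Z*(1 + 4*Z)/3 (h(y, Z) = ((2*Z)*(1 + 4*Z))/(-3) = (2*Z*(1 + 4*Z))*(-⅓) = -2*Z*(1 + 4*Z)/3)
h(5, 3)*718 - 373671 = -⅔*3*(1 + 4*3)*718 - 373671 = -⅔*3*(1 + 12)*718 - 373671 = -⅔*3*13*718 - 373671 = -26*718 - 373671 = -18668 - 373671 = -392339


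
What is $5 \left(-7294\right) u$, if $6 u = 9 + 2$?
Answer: $- \frac{200585}{3} \approx -66862.0$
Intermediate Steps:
$u = \frac{11}{6}$ ($u = \frac{9 + 2}{6} = \frac{1}{6} \cdot 11 = \frac{11}{6} \approx 1.8333$)
$5 \left(-7294\right) u = 5 \left(-7294\right) \frac{11}{6} = \left(-36470\right) \frac{11}{6} = - \frac{200585}{3}$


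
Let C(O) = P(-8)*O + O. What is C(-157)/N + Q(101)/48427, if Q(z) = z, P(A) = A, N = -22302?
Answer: -7281253/154288422 ≈ -0.047192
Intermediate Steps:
C(O) = -7*O (C(O) = -8*O + O = -7*O)
C(-157)/N + Q(101)/48427 = -7*(-157)/(-22302) + 101/48427 = 1099*(-1/22302) + 101*(1/48427) = -157/3186 + 101/48427 = -7281253/154288422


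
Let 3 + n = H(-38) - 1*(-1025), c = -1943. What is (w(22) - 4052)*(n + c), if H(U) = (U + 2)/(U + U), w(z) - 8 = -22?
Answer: 3742860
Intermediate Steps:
w(z) = -14 (w(z) = 8 - 22 = -14)
H(U) = (2 + U)/(2*U) (H(U) = (2 + U)/((2*U)) = (2 + U)*(1/(2*U)) = (2 + U)/(2*U))
n = 19427/19 (n = -3 + ((½)*(2 - 38)/(-38) - 1*(-1025)) = -3 + ((½)*(-1/38)*(-36) + 1025) = -3 + (9/19 + 1025) = -3 + 19484/19 = 19427/19 ≈ 1022.5)
(w(22) - 4052)*(n + c) = (-14 - 4052)*(19427/19 - 1943) = -4066*(-17490/19) = 3742860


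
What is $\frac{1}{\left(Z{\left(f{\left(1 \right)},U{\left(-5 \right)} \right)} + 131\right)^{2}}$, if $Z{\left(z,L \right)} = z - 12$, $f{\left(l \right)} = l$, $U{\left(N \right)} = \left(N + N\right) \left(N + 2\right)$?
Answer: $\frac{1}{14400} \approx 6.9444 \cdot 10^{-5}$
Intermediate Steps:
$U{\left(N \right)} = 2 N \left(2 + N\right)$
$Z{\left(z,L \right)} = -12 + z$
$\frac{1}{\left(Z{\left(f{\left(1 \right)},U{\left(-5 \right)} \right)} + 131\right)^{2}} = \frac{1}{\left(\left(-12 + 1\right) + 131\right)^{2}} = \frac{1}{\left(-11 + 131\right)^{2}} = \frac{1}{120^{2}} = \frac{1}{14400}$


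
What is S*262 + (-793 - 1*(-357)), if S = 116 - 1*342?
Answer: -59648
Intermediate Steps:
S = -226 (S = 116 - 342 = -226)
S*262 + (-793 - 1*(-357)) = -226*262 + (-793 - 1*(-357)) = -59212 + (-793 + 357) = -59212 - 436 = -59648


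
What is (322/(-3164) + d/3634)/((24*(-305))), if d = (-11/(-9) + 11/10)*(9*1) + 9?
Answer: 5567/435637600 ≈ 1.2779e-5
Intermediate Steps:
d = 299/10 (d = (-11*(-1/9) + 11*(1/10))*9 + 9 = (11/9 + 11/10)*9 + 9 = (209/90)*9 + 9 = 209/10 + 9 = 299/10 ≈ 29.900)
(322/(-3164) + d/3634)/((24*(-305))) = (322/(-3164) + (299/10)/3634)/((24*(-305))) = (322*(-1/3164) + (299/10)*(1/3634))/(-7320) = (-23/226 + 13/1580)*(-1/7320) = -16701/178540*(-1/7320) = 5567/435637600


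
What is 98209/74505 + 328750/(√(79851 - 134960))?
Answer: 98209/74505 - 328750*I*√55109/55109 ≈ 1.3182 - 1400.4*I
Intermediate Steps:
98209/74505 + 328750/(√(79851 - 134960)) = 98209*(1/74505) + 328750/(√(-55109)) = 98209/74505 + 328750/((I*√55109)) = 98209/74505 + 328750*(-I*√55109/55109) = 98209/74505 - 328750*I*√55109/55109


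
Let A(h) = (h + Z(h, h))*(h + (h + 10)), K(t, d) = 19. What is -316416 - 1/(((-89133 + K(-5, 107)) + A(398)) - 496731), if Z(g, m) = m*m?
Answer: -40314109135873/127408567 ≈ -3.1642e+5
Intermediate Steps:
Z(g, m) = m²
A(h) = (10 + 2*h)*(h + h²) (A(h) = (h + h²)*(h + (h + 10)) = (h + h²)*(h + (10 + h)) = (h + h²)*(10 + 2*h) = (10 + 2*h)*(h + h²))
-316416 - 1/(((-89133 + K(-5, 107)) + A(398)) - 496731) = -316416 - 1/(((-89133 + 19) + 2*398*(5 + 398² + 6*398)) - 496731) = -316416 - 1/((-89114 + 2*398*(5 + 158404 + 2388)) - 496731) = -316416 - 1/((-89114 + 2*398*160797) - 496731) = -316416 - 1/((-89114 + 127994412) - 496731) = -316416 - 1/(127905298 - 496731) = -316416 - 1/127408567 = -40314109135873/127408567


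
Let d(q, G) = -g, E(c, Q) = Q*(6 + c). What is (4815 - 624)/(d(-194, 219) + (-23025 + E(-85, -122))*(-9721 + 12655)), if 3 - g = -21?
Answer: -1397/13092494 ≈ -0.00010670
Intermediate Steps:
g = 24 (g = 3 - 1*(-21) = 3 + 21 = 24)
d(q, G) = -24 (d(q, G) = -1*24 = -24)
(4815 - 624)/(d(-194, 219) + (-23025 + E(-85, -122))*(-9721 + 12655)) = (4815 - 624)/(-24 + (-23025 - 122*(6 - 85))*(-9721 + 12655)) = 4191/(-24 + (-23025 - 122*(-79))*2934) = 4191/(-24 + (-23025 + 9638)*2934) = 4191/(-24 - 13387*2934) = 4191/(-24 - 39277458) = 4191/(-39277482) = 4191*(-1/39277482) = -1397/13092494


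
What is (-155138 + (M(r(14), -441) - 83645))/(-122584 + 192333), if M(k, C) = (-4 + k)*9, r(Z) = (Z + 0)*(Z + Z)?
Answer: -235291/69749 ≈ -3.3734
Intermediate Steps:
r(Z) = 2*Z² (r(Z) = Z*(2*Z) = 2*Z²)
M(k, C) = -36 + 9*k
(-155138 + (M(r(14), -441) - 83645))/(-122584 + 192333) = (-155138 + ((-36 + 9*(2*14²)) - 83645))/(-122584 + 192333) = (-155138 + ((-36 + 9*(2*196)) - 83645))/69749 = (-155138 + ((-36 + 9*392) - 83645))*(1/69749) = (-155138 + ((-36 + 3528) - 83645))*(1/69749) = (-155138 + (3492 - 83645))*(1/69749) = (-155138 - 80153)*(1/69749) = -235291*1/69749 = -235291/69749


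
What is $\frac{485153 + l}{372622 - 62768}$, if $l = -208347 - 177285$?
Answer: $\frac{99521}{309854} \approx 0.32119$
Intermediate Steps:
$l = -385632$
$\frac{485153 + l}{372622 - 62768} = \frac{485153 - 385632}{372622 - 62768} = \frac{99521}{309854}$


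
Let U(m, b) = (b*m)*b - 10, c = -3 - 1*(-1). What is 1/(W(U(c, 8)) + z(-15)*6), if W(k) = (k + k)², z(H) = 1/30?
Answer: 5/380881 ≈ 1.3127e-5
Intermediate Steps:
c = -2 (c = -3 + 1 = -2)
U(m, b) = -10 + m*b² (U(m, b) = m*b² - 10 = -10 + m*b²)
z(H) = 1/30
W(k) = 4*k² (W(k) = (2*k)² = 4*k²)
1/(W(U(c, 8)) + z(-15)*6) = 1/(4*(-10 - 2*8²)² + (1/30)*6) = 1/(4*(-10 - 2*64)² + ⅕) = 1/(4*(-10 - 128)² + ⅕) = 1/(4*(-138)² + ⅕) = 1/(4*19044 + ⅕) = 1/(76176 + ⅕) = 1/(380881/5) = 5/380881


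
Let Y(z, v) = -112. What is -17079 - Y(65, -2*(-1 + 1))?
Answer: -16967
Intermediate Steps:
-17079 - Y(65, -2*(-1 + 1)) = -17079 - 1*(-112) = -17079 + 112 = -16967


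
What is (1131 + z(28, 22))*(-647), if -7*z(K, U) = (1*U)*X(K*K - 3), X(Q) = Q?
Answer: 5994455/7 ≈ 8.5635e+5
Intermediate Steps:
z(K, U) = -U*(-3 + K²)/7 (z(K, U) = -1*U*(K*K - 3)/7 = -U*(K² - 3)/7 = -U*(-3 + K²)/7)
(1131 + z(28, 22))*(-647) = (1131 + (⅐)*22*(3 - 1*28²))*(-647) = (1131 + (⅐)*22*(3 - 1*784))*(-647) = (1131 + (⅐)*22*(3 - 784))*(-647) = (1131 + (⅐)*22*(-781))*(-647) = (1131 - 17182/7)*(-647) = -9265/7*(-647) = 5994455/7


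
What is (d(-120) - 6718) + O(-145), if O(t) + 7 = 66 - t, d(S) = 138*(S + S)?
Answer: -39634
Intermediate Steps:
d(S) = 276*S (d(S) = 138*(2*S) = 276*S)
O(t) = 59 - t (O(t) = -7 + (66 - t) = 59 - t)
(d(-120) - 6718) + O(-145) = (276*(-120) - 6718) + (59 - 1*(-145)) = (-33120 - 6718) + (59 + 145) = -39838 + 204 = -39634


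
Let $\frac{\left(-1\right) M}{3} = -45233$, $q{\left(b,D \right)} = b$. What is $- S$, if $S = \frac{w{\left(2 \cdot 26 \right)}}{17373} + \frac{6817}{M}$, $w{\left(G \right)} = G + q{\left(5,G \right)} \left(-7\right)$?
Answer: $- \frac{40246208}{785832909} \approx -0.051215$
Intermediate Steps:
$M = 135699$ ($M = \left(-3\right) \left(-45233\right) = 135699$)
$w{\left(G \right)} = -35 + G$ ($w{\left(G \right)} = G + 5 \left(-7\right) = G - 35 = -35 + G$)
$S = \frac{40246208}{785832909}$ ($S = \frac{-35 + 2 \cdot 26}{17373} + \frac{6817}{135699} = \left(-35 + 52\right) \frac{1}{17373} + 6817 \cdot \frac{1}{135699} = 17 \cdot \frac{1}{17373} + \frac{6817}{135699} = \frac{17}{17373} + \frac{6817}{135699} = \frac{40246208}{785832909} \approx 0.051215$)
$- S = \left(-1\right) \frac{40246208}{785832909} = - \frac{40246208}{785832909}$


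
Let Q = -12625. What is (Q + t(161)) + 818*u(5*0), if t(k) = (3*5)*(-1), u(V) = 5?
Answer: -8550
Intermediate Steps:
t(k) = -15 (t(k) = 15*(-1) = -15)
(Q + t(161)) + 818*u(5*0) = (-12625 - 15) + 818*5 = -12640 + 4090 = -8550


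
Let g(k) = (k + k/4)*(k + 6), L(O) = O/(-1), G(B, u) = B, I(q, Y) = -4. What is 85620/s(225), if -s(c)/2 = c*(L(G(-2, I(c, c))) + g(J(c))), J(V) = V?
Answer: -11416/3898245 ≈ -0.0029285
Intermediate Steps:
L(O) = -O (L(O) = O*(-1) = -O)
g(k) = 5*k*(6 + k)/4 (g(k) = (k + k*(¼))*(6 + k) = (k + k/4)*(6 + k) = (5*k/4)*(6 + k) = 5*k*(6 + k)/4)
s(c) = -2*c*(2 + 5*c*(6 + c)/4) (s(c) = -2*c*(-1*(-2) + 5*c*(6 + c)/4) = -2*c*(2 + 5*c*(6 + c)/4))
85620/s(225) = 85620/((-½*225*(8 + 5*225*(6 + 225)))) = 85620/((-½*225*(8 + 5*225*231))) = 85620/((-½*225*(8 + 259875))) = 85620/((-½*225*259883)) = 85620/(-58473675/2) = 85620*(-2/58473675) = -11416/3898245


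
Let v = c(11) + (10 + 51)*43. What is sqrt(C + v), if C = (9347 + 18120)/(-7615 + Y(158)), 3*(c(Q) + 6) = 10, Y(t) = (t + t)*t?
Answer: sqrt(42233226539466)/126939 ≈ 51.196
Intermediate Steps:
Y(t) = 2*t**2 (Y(t) = (2*t)*t = 2*t**2)
c(Q) = -8/3 (c(Q) = -6 + (1/3)*10 = -6 + 10/3 = -8/3)
C = 27467/42313 (C = (9347 + 18120)/(-7615 + 2*158**2) = 27467/(-7615 + 2*24964) = 27467/(-7615 + 49928) = 27467/42313 ≈ 0.64914)
v = 7861/3 (v = -8/3 + (10 + 51)*43 = -8/3 + 61*43 = -8/3 + 2623 = 7861/3 ≈ 2620.3)
sqrt(C + v) = sqrt(27467/42313 + 7861/3) = sqrt(332704894/126939) = sqrt(42233226539466)/126939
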